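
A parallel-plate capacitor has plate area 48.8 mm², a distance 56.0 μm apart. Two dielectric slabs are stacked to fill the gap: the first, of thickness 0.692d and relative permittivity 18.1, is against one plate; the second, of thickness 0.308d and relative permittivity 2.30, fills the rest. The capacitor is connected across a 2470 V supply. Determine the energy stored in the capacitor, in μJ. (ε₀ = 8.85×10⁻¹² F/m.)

U ≈ 137 μJ

A = 48.8 mm² = 4.88×10⁻⁵ m².
Stacked slabs ⇒ two capacitors in series, each with the full plate area.
C₁ = κ₁ε₀A/d₁ = 18.1 × 8.85×10⁻¹² × 4.88×10⁻⁵ / 3.88×10⁻⁵ = 2.02×10⁻¹⁰ F.
C₂ = κ₂ε₀A/d₂ = 2.30 × 8.85×10⁻¹² × 4.88×10⁻⁵ / 1.72×10⁻⁵ = 5.76×10⁻¹¹ F.
C = (1/C₁ + 1/C₂)⁻¹ = 4.48×10⁻¹¹ F.
U = ½CV² = ½ × 4.48×10⁻¹¹ × (2470)² = 1.37×10⁻⁴ J.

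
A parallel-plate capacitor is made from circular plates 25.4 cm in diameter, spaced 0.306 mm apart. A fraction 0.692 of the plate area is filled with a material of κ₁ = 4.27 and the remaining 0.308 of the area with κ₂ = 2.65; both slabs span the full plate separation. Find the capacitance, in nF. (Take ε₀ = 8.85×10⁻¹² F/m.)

A = π(25.4/2 cm)² = 5.07×10⁻² m².
Side-by-side slabs ⇒ two capacitors in parallel, each spanning the full gap.
C₁ = κ₁ε₀A₁/d = 4.27 × 8.85×10⁻¹² × 3.51×10⁻² / 3.06×10⁻⁴ = 4.33×10⁻⁹ F.
C₂ = κ₂ε₀A₂/d = 2.65 × 8.85×10⁻¹² × 1.56×10⁻² / 3.06×10⁻⁴ = 1.20×10⁻⁹ F.
C = C₁ + C₂ = 5.53×10⁻⁹ F.

5.53 nF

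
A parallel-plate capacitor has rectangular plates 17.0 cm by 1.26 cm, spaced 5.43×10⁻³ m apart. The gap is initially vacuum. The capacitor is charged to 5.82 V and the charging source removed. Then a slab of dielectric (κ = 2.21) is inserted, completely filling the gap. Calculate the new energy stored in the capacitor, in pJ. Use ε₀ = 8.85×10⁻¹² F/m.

U ≈ 26.8 pJ

A = 17.0 × 1.26 cm² = 2.14×10⁻³ m².
Initially C₁ = ε₀A/d = 8.85×10⁻¹² × 2.14×10⁻³ / 5.43×10⁻³ = 3.49×10⁻¹² F.
U₁ = 5.91×10⁻¹¹ J.
Isolated ⇒ Q is held fixed. C₂ = 2.21 C₁ and U = Q²/(2C), so U₂/U₁ = C₁/C₂ = 0.452.
U₂ = 0.452 × 5.91×10⁻¹¹ = 2.68×10⁻¹¹ J.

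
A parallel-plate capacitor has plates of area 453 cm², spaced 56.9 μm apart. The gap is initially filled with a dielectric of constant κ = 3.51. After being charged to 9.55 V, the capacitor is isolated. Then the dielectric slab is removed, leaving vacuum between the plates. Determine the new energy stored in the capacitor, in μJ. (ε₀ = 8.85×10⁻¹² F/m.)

A = 453 cm² = 4.53×10⁻² m².
Initially C₁ = κε₀A/d = 3.51 × 8.85×10⁻¹² × 4.53×10⁻² / 5.69×10⁻⁵ = 2.47×10⁻⁸ F.
U₁ = 1.13×10⁻⁶ J.
Isolated ⇒ Q is held fixed. C₂ = 0.285 C₁ and U = Q²/(2C), so U₂/U₁ = C₁/C₂ = 3.51.
U₂ = 3.51 × 1.13×10⁻⁶ = 3.96×10⁻⁶ J.

3.96 μJ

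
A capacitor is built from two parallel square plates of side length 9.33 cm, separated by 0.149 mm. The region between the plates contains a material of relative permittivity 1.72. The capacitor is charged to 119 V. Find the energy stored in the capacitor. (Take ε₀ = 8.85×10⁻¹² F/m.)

U ≈ 6.30 μJ

A = (9.33 cm)² = 8.70×10⁻³ m².
C = κε₀A/d = 1.72 × 8.85×10⁻¹² × 8.70×10⁻³ / 1.49×10⁻⁴ = 8.89×10⁻¹⁰ F.
U = ½CV² = ½ × 8.89×10⁻¹⁰ × (119)² = 6.30×10⁻⁶ J.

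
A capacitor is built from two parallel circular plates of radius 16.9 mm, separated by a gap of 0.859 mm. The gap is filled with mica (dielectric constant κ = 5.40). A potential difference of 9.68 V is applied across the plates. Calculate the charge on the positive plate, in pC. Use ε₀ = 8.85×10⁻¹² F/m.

483 pC

A = π(16.9 mm)² = 8.97×10⁻⁴ m².
C = κε₀A/d = 5.40 × 8.85×10⁻¹² × 8.97×10⁻⁴ / 8.59×10⁻⁴ = 4.99×10⁻¹¹ F.
Q = CV = 4.99×10⁻¹¹ × 9.68 = 4.83×10⁻¹⁰ C.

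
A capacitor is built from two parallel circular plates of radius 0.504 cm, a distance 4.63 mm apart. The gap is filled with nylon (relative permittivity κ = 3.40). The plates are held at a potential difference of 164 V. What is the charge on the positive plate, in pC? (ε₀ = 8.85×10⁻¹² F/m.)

A = π(0.504 cm)² = 7.98×10⁻⁵ m².
C = κε₀A/d = 3.40 × 8.85×10⁻¹² × 7.98×10⁻⁵ / 4.63×10⁻³ = 5.19×10⁻¹³ F.
Q = CV = 5.19×10⁻¹³ × 164 = 8.51×10⁻¹¹ C.

Q ≈ 85.1 pC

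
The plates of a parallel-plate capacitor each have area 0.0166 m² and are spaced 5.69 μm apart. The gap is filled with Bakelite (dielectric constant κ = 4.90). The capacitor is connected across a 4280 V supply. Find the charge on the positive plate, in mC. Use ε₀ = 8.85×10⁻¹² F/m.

C = κε₀A/d = 4.90 × 8.85×10⁻¹² × 1.66×10⁻² / 5.69×10⁻⁶ = 1.27×10⁻⁷ F.
Q = CV = 1.27×10⁻⁷ × 4280 = 5.41×10⁻⁴ C.

Q ≈ 0.541 mC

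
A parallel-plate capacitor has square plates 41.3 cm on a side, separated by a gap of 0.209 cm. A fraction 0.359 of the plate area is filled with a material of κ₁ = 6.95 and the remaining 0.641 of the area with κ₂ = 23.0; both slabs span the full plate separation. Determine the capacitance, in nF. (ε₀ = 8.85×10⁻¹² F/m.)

A = (41.3 cm)² = 0.171 m².
Side-by-side slabs ⇒ two capacitors in parallel, each spanning the full gap.
C₁ = κ₁ε₀A₁/d = 6.95 × 8.85×10⁻¹² × 6.12×10⁻² / 2.09×10⁻³ = 1.80×10⁻⁹ F.
C₂ = κ₂ε₀A₂/d = 23.0 × 8.85×10⁻¹² × 0.109 / 2.09×10⁻³ = 1.06×10⁻⁸ F.
C = C₁ + C₂ = 1.25×10⁻⁸ F.

C ≈ 12.5 nF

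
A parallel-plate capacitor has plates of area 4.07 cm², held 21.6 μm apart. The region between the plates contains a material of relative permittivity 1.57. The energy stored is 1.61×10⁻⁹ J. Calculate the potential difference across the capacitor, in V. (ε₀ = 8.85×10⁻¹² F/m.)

A = 4.07 cm² = 4.07×10⁻⁴ m².
C = κε₀A/d = 1.57 × 8.85×10⁻¹² × 4.07×10⁻⁴ / 2.16×10⁻⁵ = 2.62×10⁻¹⁰ F.
V = √(2U/C) = √(2 × 1.61×10⁻⁹ / 2.62×10⁻¹⁰) = 3.51 V.

3.51 V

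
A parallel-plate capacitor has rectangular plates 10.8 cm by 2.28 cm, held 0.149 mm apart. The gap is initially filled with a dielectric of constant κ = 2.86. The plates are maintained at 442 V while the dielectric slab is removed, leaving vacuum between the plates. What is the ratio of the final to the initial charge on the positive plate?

Q₂/Q₁ ≈ 0.350

Battery connected ⇒ V is held fixed.
C₂ = 0.350 C₁ and Q = CV, so Q₂/Q₁ = C₂/C₁ = 0.350.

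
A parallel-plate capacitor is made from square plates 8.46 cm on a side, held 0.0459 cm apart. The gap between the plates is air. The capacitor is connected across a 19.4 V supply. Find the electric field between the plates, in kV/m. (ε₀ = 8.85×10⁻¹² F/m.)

E = V/d = 19.4 / 4.59×10⁻⁴ = 4.23×10⁴ V/m.

42.3 kV/m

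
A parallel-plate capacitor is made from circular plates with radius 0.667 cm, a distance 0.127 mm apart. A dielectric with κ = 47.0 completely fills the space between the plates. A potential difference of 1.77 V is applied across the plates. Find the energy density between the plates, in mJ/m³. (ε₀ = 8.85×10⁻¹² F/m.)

E = V/d = 1.77 / 1.27×10⁻⁴ = 1.39×10⁴ V/m.
u = ½κε₀E² = ½ × 47.0 × 8.85×10⁻¹² × (1.39×10⁴)² = 4.04×10⁻² J/m³.

u ≈ 40.4 mJ/m³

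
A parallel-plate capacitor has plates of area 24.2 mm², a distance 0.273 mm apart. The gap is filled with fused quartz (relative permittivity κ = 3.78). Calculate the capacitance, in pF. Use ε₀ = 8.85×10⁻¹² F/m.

C ≈ 2.97 pF

A = 24.2 mm² = 2.42×10⁻⁵ m².
C = κε₀A/d = 3.78 × 8.85×10⁻¹² × 2.42×10⁻⁵ / 2.73×10⁻⁴ = 2.97×10⁻¹² F.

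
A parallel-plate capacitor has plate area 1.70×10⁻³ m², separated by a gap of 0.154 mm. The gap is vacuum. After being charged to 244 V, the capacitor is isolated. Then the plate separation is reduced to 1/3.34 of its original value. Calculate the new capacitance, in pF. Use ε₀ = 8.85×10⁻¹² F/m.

C ≈ 326 pF

Initially C₁ = ε₀A/d = 8.85×10⁻¹² × 1.70×10⁻³ / 1.54×10⁻⁴ = 9.77×10⁻¹¹ F.
C = ε₀A/d scales as 1/d, so C₂/C₁ = d₁/d₂ = 3.34.
C₂ = 3.34 × 9.77×10⁻¹¹ = 3.26×10⁻¹⁰ F.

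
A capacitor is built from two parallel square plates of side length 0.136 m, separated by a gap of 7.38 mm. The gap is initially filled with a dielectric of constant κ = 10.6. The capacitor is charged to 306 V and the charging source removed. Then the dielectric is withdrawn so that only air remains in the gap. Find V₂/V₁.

V₂/V₁ ≈ 10.6

Isolated ⇒ Q is held fixed.
C₂ = 0.0943 C₁ and V = Q/C, so V₂/V₁ = C₁/C₂ = 10.6.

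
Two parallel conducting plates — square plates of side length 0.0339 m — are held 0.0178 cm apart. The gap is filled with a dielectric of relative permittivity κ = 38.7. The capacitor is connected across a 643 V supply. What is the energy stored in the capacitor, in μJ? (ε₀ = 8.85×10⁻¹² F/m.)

457 μJ

A = (0.0339 m)² = 1.15×10⁻³ m².
C = κε₀A/d = 38.7 × 8.85×10⁻¹² × 1.15×10⁻³ / 1.78×10⁻⁴ = 2.21×10⁻⁹ F.
U = ½CV² = ½ × 2.21×10⁻⁹ × (643)² = 4.57×10⁻⁴ J.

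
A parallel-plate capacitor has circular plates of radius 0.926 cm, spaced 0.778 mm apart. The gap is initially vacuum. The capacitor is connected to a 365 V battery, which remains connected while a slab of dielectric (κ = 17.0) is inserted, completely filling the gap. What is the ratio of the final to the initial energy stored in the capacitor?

Battery connected ⇒ V is held fixed.
C₂ = 17.0 C₁ and U = ½CV², so U₂/U₁ = C₂/C₁ = 17.0.

17.0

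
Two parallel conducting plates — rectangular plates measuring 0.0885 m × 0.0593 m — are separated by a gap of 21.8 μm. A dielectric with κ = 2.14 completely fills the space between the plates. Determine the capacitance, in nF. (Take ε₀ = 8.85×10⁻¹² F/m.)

A = 0.0885 × 0.0593 m² = 5.25×10⁻³ m².
C = κε₀A/d = 2.14 × 8.85×10⁻¹² × 5.25×10⁻³ / 2.18×10⁻⁵ = 4.56×10⁻⁹ F.

C ≈ 4.56 nF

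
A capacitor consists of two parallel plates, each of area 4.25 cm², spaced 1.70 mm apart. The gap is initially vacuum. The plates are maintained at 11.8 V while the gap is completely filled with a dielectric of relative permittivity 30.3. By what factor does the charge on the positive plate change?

Q₂/Q₁ ≈ 30.3

Battery connected ⇒ V is held fixed.
C₂ = 30.3 C₁ and Q = CV, so Q₂/Q₁ = C₂/C₁ = 30.3.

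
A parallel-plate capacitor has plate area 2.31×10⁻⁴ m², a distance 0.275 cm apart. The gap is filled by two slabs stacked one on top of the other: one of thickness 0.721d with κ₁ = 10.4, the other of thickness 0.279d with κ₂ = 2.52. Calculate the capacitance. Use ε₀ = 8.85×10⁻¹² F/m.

C ≈ 4.13 pF

Stacked slabs ⇒ two capacitors in series, each with the full plate area.
C₁ = κ₁ε₀A/d₁ = 10.4 × 8.85×10⁻¹² × 2.31×10⁻⁴ / 1.98×10⁻³ = 1.07×10⁻¹¹ F.
C₂ = κ₂ε₀A/d₂ = 2.52 × 8.85×10⁻¹² × 2.31×10⁻⁴ / 7.67×10⁻⁴ = 6.71×10⁻¹² F.
C = (1/C₁ + 1/C₂)⁻¹ = 4.13×10⁻¹² F.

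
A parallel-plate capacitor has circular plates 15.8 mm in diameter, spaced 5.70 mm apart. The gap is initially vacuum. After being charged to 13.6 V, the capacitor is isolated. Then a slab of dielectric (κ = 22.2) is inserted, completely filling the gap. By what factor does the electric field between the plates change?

0.0450

Isolated ⇒ Q is held fixed.
V₂ = Q/C₂ = V₁/22.2; E = V/d, so E₂/E₁ = (V₂/V₁)(d₁/d₂) = 0.0450.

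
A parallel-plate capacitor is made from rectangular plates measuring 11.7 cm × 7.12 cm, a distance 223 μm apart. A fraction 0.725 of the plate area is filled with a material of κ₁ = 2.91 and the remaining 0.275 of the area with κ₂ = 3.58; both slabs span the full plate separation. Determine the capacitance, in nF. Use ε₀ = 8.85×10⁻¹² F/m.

1.02 nF

A = 11.7 × 7.12 cm² = 8.33×10⁻³ m².
Side-by-side slabs ⇒ two capacitors in parallel, each spanning the full gap.
C₁ = κ₁ε₀A₁/d = 2.91 × 8.85×10⁻¹² × 6.04×10⁻³ / 2.23×10⁻⁴ = 6.97×10⁻¹⁰ F.
C₂ = κ₂ε₀A₂/d = 3.58 × 8.85×10⁻¹² × 2.29×10⁻³ / 2.23×10⁻⁴ = 3.25×10⁻¹⁰ F.
C = C₁ + C₂ = 1.02×10⁻⁹ F.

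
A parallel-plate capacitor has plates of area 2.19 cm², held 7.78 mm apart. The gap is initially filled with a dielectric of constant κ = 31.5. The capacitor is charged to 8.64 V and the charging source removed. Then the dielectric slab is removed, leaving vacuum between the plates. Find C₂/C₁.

C = κε₀A/d scales with κ, so C₂/C₁ = 1/κ = 1/31.5 = 0.0317.

0.0317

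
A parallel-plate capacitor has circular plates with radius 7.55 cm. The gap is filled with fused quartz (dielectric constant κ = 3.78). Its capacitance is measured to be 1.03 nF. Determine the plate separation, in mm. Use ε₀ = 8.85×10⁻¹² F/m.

A = π(7.55 cm)² = 1.79×10⁻² m².
d = κε₀A/C = 3.78 × 8.85×10⁻¹² × 1.79×10⁻² / 1.03×10⁻⁹ = 5.82×10⁻⁴ m.

d ≈ 0.582 mm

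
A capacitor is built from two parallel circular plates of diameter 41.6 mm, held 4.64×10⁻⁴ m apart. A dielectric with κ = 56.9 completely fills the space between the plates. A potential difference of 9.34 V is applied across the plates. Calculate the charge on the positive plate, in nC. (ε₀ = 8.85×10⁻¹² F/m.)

A = π(41.6/2 mm)² = 1.36×10⁻³ m².
C = κε₀A/d = 56.9 × 8.85×10⁻¹² × 1.36×10⁻³ / 4.64×10⁻⁴ = 1.48×10⁻⁹ F.
Q = CV = 1.48×10⁻⁹ × 9.34 = 1.38×10⁻⁸ C.

13.8 nC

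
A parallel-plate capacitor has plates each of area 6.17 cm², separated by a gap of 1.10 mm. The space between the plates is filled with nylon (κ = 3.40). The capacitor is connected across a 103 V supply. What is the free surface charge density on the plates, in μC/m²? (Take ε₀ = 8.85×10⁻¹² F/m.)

2.82 μC/m²

A = 6.17 cm² = 6.17×10⁻⁴ m².
C = κε₀A/d = 3.40 × 8.85×10⁻¹² × 6.17×10⁻⁴ / 1.10×10⁻³ = 1.69×10⁻¹¹ F.
σ = Q/A = CV/A = 1.69×10⁻¹¹ × 103 / 6.17×10⁻⁴ = 2.82×10⁻⁶ C/m².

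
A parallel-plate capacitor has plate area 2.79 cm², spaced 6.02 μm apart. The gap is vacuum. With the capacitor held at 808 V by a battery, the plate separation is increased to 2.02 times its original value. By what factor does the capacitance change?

0.495

C = ε₀A/d scales as 1/d, so C₂/C₁ = d₁/d₂ = 1/2.02 = 0.495.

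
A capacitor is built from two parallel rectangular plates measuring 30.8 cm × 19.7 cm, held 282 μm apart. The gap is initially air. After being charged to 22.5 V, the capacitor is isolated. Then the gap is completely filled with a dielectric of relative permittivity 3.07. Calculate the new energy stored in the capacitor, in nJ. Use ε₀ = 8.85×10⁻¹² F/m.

A = 30.8 × 19.7 cm² = 6.07×10⁻² m².
Initially C₁ = ε₀A/d = 8.85×10⁻¹² × 6.07×10⁻² / 2.82×10⁻⁴ = 1.90×10⁻⁹ F.
U₁ = 4.82×10⁻⁷ J.
Isolated ⇒ Q is held fixed. C₂ = 3.07 C₁ and U = Q²/(2C), so U₂/U₁ = C₁/C₂ = 0.326.
U₂ = 0.326 × 4.82×10⁻⁷ = 1.57×10⁻⁷ J.

U ≈ 157 nJ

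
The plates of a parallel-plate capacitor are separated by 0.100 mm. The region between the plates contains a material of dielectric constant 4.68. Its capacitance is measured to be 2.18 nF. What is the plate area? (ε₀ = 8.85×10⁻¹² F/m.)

A = Cd/(κε₀) = 2.18×10⁻⁹ × 1.00×10⁻⁴ / (4.68 × 8.85×10⁻¹²) = 5.26×10⁻³ m².

52.6 cm²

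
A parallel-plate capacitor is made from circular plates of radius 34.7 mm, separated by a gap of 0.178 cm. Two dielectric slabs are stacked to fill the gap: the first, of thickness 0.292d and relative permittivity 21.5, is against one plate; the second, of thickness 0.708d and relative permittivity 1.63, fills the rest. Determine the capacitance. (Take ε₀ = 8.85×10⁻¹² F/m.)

A = π(34.7 mm)² = 3.78×10⁻³ m².
Stacked slabs ⇒ two capacitors in series, each with the full plate area.
C₁ = κ₁ε₀A/d₁ = 21.5 × 8.85×10⁻¹² × 3.78×10⁻³ / 5.20×10⁻⁴ = 1.38×10⁻⁹ F.
C₂ = κ₂ε₀A/d₂ = 1.63 × 8.85×10⁻¹² × 3.78×10⁻³ / 1.26×10⁻³ = 4.33×10⁻¹¹ F.
C = (1/C₁ + 1/C₂)⁻¹ = 4.20×10⁻¹¹ F.

C ≈ 42.0 pF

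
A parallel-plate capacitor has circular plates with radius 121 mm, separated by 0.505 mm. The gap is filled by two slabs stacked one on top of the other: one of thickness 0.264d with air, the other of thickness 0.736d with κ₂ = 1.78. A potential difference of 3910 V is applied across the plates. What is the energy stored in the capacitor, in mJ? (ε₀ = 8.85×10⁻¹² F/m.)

9.09 mJ

A = π(121 mm)² = 4.60×10⁻² m².
Stacked slabs ⇒ two capacitors in series, each with the full plate area.
C₁ = κ₁ε₀A/d₁ = 1.00 × 8.85×10⁻¹² × 4.60×10⁻² / 1.33×10⁻⁴ = 3.05×10⁻⁹ F.
C₂ = κ₂ε₀A/d₂ = 1.78 × 8.85×10⁻¹² × 4.60×10⁻² / 3.72×10⁻⁴ = 1.95×10⁻⁹ F.
C = (1/C₁ + 1/C₂)⁻¹ = 1.19×10⁻⁹ F.
U = ½CV² = ½ × 1.19×10⁻⁹ × (3910)² = 9.09×10⁻³ J.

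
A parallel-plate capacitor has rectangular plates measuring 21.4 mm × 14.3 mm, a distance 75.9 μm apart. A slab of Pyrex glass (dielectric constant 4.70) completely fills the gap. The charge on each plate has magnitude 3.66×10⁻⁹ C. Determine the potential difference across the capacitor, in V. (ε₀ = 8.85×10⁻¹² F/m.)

A = 21.4 × 14.3 mm² = 3.06×10⁻⁴ m².
C = κε₀A/d = 4.70 × 8.85×10⁻¹² × 3.06×10⁻⁴ / 7.59×10⁻⁵ = 1.68×10⁻¹⁰ F.
V = Q/C = 3.66×10⁻⁹ / 1.68×10⁻¹⁰ = 21.8 V.

21.8 V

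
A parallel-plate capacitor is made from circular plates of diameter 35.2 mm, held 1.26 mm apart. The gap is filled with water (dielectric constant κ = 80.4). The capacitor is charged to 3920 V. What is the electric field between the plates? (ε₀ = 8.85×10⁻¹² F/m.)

E = V/d = 3920 / 1.26×10⁻³ = 3.11×10⁶ V/m.

E ≈ 3.11 MV/m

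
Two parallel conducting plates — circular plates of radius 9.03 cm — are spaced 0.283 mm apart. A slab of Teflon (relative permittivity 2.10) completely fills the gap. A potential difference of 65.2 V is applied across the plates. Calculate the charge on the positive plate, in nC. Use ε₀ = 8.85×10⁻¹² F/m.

110 nC

A = π(9.03 cm)² = 2.56×10⁻² m².
C = κε₀A/d = 2.10 × 8.85×10⁻¹² × 2.56×10⁻² / 2.83×10⁻⁴ = 1.68×10⁻⁹ F.
Q = CV = 1.68×10⁻⁹ × 65.2 = 1.10×10⁻⁷ C.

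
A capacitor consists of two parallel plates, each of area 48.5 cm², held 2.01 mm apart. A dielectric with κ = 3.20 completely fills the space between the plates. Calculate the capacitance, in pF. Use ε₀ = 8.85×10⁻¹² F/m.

A = 48.5 cm² = 4.85×10⁻³ m².
C = κε₀A/d = 3.20 × 8.85×10⁻¹² × 4.85×10⁻³ / 2.01×10⁻³ = 6.83×10⁻¹¹ F.

C ≈ 68.3 pF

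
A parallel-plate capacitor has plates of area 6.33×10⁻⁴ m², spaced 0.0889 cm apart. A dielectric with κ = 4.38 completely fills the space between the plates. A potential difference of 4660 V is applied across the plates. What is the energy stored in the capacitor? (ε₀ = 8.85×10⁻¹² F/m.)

300 μJ

C = κε₀A/d = 4.38 × 8.85×10⁻¹² × 6.33×10⁻⁴ / 8.89×10⁻⁴ = 2.76×10⁻¹¹ F.
U = ½CV² = ½ × 2.76×10⁻¹¹ × (4660)² = 3.00×10⁻⁴ J.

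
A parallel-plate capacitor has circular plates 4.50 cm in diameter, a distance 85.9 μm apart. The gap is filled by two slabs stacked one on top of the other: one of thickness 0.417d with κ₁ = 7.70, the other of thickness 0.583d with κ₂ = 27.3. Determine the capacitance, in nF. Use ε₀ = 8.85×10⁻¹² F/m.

C ≈ 2.17 nF

A = π(4.50/2 cm)² = 1.59×10⁻³ m².
Stacked slabs ⇒ two capacitors in series, each with the full plate area.
C₁ = κ₁ε₀A/d₁ = 7.70 × 8.85×10⁻¹² × 1.59×10⁻³ / 3.58×10⁻⁵ = 3.03×10⁻⁹ F.
C₂ = κ₂ε₀A/d₂ = 27.3 × 8.85×10⁻¹² × 1.59×10⁻³ / 5.01×10⁻⁵ = 7.67×10⁻⁹ F.
C = (1/C₁ + 1/C₂)⁻¹ = 2.17×10⁻⁹ F.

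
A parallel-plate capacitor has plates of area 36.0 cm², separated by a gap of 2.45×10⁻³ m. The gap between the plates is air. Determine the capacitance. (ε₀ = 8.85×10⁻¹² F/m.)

13.0 pF

A = 36.0 cm² = 3.60×10⁻³ m².
C = ε₀A/d = 8.85×10⁻¹² × 3.60×10⁻³ / 2.45×10⁻³ = 1.30×10⁻¹¹ F.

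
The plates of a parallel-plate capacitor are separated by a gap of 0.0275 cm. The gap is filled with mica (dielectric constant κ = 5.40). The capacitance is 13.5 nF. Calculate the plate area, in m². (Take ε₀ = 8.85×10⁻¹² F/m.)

A = Cd/(κε₀) = 1.35×10⁻⁸ × 2.75×10⁻⁴ / (5.40 × 8.85×10⁻¹²) = 7.77×10⁻² m².

A ≈ 0.0777 m²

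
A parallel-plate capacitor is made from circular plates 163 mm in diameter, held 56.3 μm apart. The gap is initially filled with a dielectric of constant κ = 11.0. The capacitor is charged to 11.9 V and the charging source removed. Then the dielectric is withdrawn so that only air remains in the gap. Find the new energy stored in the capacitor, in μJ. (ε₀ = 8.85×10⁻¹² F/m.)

A = π(163/2 mm)² = 2.09×10⁻² m².
Initially C₁ = κε₀A/d = 11.0 × 8.85×10⁻¹² × 2.09×10⁻² / 5.63×10⁻⁵ = 3.61×10⁻⁸ F.
U₁ = 2.55×10⁻⁶ J.
Isolated ⇒ Q is held fixed. C₂ = 0.0909 C₁ and U = Q²/(2C), so U₂/U₁ = C₁/C₂ = 11.0.
U₂ = 11.0 × 2.55×10⁻⁶ = 2.81×10⁻⁵ J.

28.1 μJ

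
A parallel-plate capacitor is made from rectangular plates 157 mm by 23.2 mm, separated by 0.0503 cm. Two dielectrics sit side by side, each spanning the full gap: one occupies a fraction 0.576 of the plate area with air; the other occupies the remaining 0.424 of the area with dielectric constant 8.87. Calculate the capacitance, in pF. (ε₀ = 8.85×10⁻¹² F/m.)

278 pF

A = 157 × 23.2 mm² = 3.64×10⁻³ m².
Side-by-side slabs ⇒ two capacitors in parallel, each spanning the full gap.
C₁ = κ₁ε₀A₁/d = 1.00 × 8.85×10⁻¹² × 2.10×10⁻³ / 5.03×10⁻⁴ = 3.69×10⁻¹¹ F.
C₂ = κ₂ε₀A₂/d = 8.87 × 8.85×10⁻¹² × 1.54×10⁻³ / 5.03×10⁻⁴ = 2.41×10⁻¹⁰ F.
C = C₁ + C₂ = 2.78×10⁻¹⁰ F.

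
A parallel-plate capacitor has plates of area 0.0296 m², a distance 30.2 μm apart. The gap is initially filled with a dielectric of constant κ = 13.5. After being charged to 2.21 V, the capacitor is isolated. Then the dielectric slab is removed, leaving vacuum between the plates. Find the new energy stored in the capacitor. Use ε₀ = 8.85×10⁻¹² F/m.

U ≈ 3.86 μJ

Initially C₁ = κε₀A/d = 13.5 × 8.85×10⁻¹² × 2.96×10⁻² / 3.02×10⁻⁵ = 1.17×10⁻⁷ F.
U₁ = 2.86×10⁻⁷ J.
Isolated ⇒ Q is held fixed. C₂ = 0.0741 C₁ and U = Q²/(2C), so U₂/U₁ = C₁/C₂ = 13.5.
U₂ = 13.5 × 2.86×10⁻⁷ = 3.86×10⁻⁶ J.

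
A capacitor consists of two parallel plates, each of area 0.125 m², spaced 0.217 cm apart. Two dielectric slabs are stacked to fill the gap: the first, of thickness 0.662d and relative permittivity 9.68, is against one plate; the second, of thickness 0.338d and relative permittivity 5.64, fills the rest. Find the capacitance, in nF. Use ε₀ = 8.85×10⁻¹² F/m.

Stacked slabs ⇒ two capacitors in series, each with the full plate area.
C₁ = κ₁ε₀A/d₁ = 9.68 × 8.85×10⁻¹² × 0.125 / 1.44×10⁻³ = 7.45×10⁻⁹ F.
C₂ = κ₂ε₀A/d₂ = 5.64 × 8.85×10⁻¹² × 0.125 / 7.33×10⁻⁴ = 8.51×10⁻⁹ F.
C = (1/C₁ + 1/C₂)⁻¹ = 3.97×10⁻⁹ F.

C ≈ 3.97 nF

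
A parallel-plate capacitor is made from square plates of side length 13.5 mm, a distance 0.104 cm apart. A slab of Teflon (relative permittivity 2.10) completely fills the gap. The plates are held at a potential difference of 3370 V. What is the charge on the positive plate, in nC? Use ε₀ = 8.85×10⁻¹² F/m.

A = (13.5 mm)² = 1.82×10⁻⁴ m².
C = κε₀A/d = 2.10 × 8.85×10⁻¹² × 1.82×10⁻⁴ / 1.04×10⁻³ = 3.26×10⁻¹² F.
Q = CV = 3.26×10⁻¹² × 3370 = 1.10×10⁻⁸ C.

Q ≈ 11.0 nC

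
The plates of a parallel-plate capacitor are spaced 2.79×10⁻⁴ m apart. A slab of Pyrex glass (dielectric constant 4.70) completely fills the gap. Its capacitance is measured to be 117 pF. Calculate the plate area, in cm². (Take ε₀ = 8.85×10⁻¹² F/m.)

A = Cd/(κε₀) = 1.17×10⁻¹⁰ × 2.79×10⁻⁴ / (4.70 × 8.85×10⁻¹²) = 7.85×10⁻⁴ m².

A ≈ 7.85 cm²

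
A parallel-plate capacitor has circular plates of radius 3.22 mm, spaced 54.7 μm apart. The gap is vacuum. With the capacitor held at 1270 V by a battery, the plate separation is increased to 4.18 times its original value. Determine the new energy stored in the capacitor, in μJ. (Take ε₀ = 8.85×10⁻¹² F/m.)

U ≈ 1.02 μJ

A = π(3.22 mm)² = 3.26×10⁻⁵ m².
Initially C₁ = ε₀A/d = 8.85×10⁻¹² × 3.26×10⁻⁵ / 5.47×10⁻⁵ = 5.27×10⁻¹² F.
U₁ = 4.25×10⁻⁶ J.
Battery connected ⇒ V is held fixed. C₂ = 0.239 C₁ and U = ½CV², so U₂/U₁ = C₂/C₁ = 0.239.
U₂ = 0.239 × 4.25×10⁻⁶ = 1.02×10⁻⁶ J.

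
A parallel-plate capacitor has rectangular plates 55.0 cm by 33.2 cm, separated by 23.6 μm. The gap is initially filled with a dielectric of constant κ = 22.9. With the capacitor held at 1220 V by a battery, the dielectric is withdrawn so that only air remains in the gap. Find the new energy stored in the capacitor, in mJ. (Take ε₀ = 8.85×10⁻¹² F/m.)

A = 55.0 × 33.2 cm² = 0.183 m².
Initially C₁ = κε₀A/d = 22.9 × 8.85×10⁻¹² × 0.183 / 2.36×10⁻⁵ = 1.57×10⁻⁶ F.
U₁ = 1.17 J.
Battery connected ⇒ V is held fixed. C₂ = 0.0437 C₁ and U = ½CV², so U₂/U₁ = C₂/C₁ = 0.0437.
U₂ = 0.0437 × 1.17 = 5.10×10⁻² J.

U ≈ 51.0 mJ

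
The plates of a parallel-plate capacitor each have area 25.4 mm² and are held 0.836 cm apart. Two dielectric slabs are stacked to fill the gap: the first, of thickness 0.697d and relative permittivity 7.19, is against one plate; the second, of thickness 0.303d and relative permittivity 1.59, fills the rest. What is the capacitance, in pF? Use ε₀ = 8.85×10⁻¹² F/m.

A = 25.4 mm² = 2.54×10⁻⁵ m².
Stacked slabs ⇒ two capacitors in series, each with the full plate area.
C₁ = κ₁ε₀A/d₁ = 7.19 × 8.85×10⁻¹² × 2.54×10⁻⁵ / 5.83×10⁻³ = 2.77×10⁻¹³ F.
C₂ = κ₂ε₀A/d₂ = 1.59 × 8.85×10⁻¹² × 2.54×10⁻⁵ / 2.53×10⁻³ = 1.41×10⁻¹³ F.
C = (1/C₁ + 1/C₂)⁻¹ = 9.35×10⁻¹⁴ F.

C ≈ 0.0935 pF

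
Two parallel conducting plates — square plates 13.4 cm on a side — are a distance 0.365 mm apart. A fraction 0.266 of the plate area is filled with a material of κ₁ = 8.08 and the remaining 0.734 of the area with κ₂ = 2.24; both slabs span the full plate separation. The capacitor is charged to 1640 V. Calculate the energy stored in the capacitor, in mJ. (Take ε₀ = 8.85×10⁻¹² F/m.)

U ≈ 2.22 mJ

A = (13.4 cm)² = 1.80×10⁻² m².
Side-by-side slabs ⇒ two capacitors in parallel, each spanning the full gap.
C₁ = κ₁ε₀A₁/d = 8.08 × 8.85×10⁻¹² × 4.78×10⁻³ / 3.65×10⁻⁴ = 9.36×10⁻¹⁰ F.
C₂ = κ₂ε₀A₂/d = 2.24 × 8.85×10⁻¹² × 1.32×10⁻² / 3.65×10⁻⁴ = 7.16×10⁻¹⁰ F.
C = C₁ + C₂ = 1.65×10⁻⁹ F.
U = ½CV² = ½ × 1.65×10⁻⁹ × (1640)² = 2.22×10⁻³ J.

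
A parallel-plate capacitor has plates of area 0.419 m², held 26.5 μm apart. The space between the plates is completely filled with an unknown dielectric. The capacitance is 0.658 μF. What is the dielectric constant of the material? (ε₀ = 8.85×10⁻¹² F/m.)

4.70

κ = Cd/(ε₀A) = 6.58×10⁻⁷ × 2.65×10⁻⁵ / (8.85×10⁻¹² × 0.419) = 4.70.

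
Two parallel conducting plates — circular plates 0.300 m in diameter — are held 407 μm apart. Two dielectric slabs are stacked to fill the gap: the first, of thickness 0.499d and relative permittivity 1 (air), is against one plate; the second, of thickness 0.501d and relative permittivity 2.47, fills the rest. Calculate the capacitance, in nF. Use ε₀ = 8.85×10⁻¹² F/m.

C ≈ 2.19 nF

A = π(0.300/2 m)² = 7.07×10⁻² m².
Stacked slabs ⇒ two capacitors in series, each with the full plate area.
C₁ = κ₁ε₀A/d₁ = 1.00 × 8.85×10⁻¹² × 7.07×10⁻² / 2.03×10⁻⁴ = 3.08×10⁻⁹ F.
C₂ = κ₂ε₀A/d₂ = 2.47 × 8.85×10⁻¹² × 7.07×10⁻² / 2.04×10⁻⁴ = 7.58×10⁻⁹ F.
C = (1/C₁ + 1/C₂)⁻¹ = 2.19×10⁻⁹ F.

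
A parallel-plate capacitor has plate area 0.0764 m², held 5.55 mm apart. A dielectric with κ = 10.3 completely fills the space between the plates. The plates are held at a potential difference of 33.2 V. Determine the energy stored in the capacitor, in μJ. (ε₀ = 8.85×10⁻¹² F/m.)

C = κε₀A/d = 10.3 × 8.85×10⁻¹² × 7.64×10⁻² / 5.55×10⁻³ = 1.25×10⁻⁹ F.
U = ½CV² = ½ × 1.25×10⁻⁹ × (33.2)² = 6.92×10⁻⁷ J.

U ≈ 0.692 μJ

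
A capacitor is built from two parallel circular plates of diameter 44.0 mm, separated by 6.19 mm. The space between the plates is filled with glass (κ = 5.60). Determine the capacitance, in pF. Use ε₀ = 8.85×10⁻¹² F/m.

A = π(44.0/2 mm)² = 1.52×10⁻³ m².
C = κε₀A/d = 5.60 × 8.85×10⁻¹² × 1.52×10⁻³ / 6.19×10⁻³ = 1.22×10⁻¹¹ F.

C ≈ 12.2 pF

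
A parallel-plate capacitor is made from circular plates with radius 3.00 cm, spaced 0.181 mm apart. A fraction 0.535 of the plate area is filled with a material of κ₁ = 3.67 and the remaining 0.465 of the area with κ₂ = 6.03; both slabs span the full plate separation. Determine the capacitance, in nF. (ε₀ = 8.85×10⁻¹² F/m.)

A = π(3.00 cm)² = 2.83×10⁻³ m².
Side-by-side slabs ⇒ two capacitors in parallel, each spanning the full gap.
C₁ = κ₁ε₀A₁/d = 3.67 × 8.85×10⁻¹² × 1.51×10⁻³ / 1.81×10⁻⁴ = 2.71×10⁻¹⁰ F.
C₂ = κ₂ε₀A₂/d = 6.03 × 8.85×10⁻¹² × 1.31×10⁻³ / 1.81×10⁻⁴ = 3.88×10⁻¹⁰ F.
C = C₁ + C₂ = 6.59×10⁻¹⁰ F.

0.659 nF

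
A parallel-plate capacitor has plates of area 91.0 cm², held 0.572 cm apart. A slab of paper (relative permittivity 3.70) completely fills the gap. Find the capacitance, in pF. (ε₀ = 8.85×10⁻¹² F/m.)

A = 91.0 cm² = 9.10×10⁻³ m².
C = κε₀A/d = 3.70 × 8.85×10⁻¹² × 9.10×10⁻³ / 5.72×10⁻³ = 5.21×10⁻¹¹ F.

52.1 pF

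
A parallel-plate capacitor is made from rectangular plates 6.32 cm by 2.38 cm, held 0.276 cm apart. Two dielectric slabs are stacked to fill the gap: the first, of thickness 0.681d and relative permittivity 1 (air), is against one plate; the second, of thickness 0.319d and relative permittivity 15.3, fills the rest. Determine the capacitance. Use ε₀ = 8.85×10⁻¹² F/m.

A = 6.32 × 2.38 cm² = 1.50×10⁻³ m².
Stacked slabs ⇒ two capacitors in series, each with the full plate area.
C₁ = κ₁ε₀A/d₁ = 1.00 × 8.85×10⁻¹² × 1.50×10⁻³ / 1.88×10⁻³ = 7.08×10⁻¹² F.
C₂ = κ₂ε₀A/d₂ = 15.3 × 8.85×10⁻¹² × 1.50×10⁻³ / 8.80×10⁻⁴ = 2.31×10⁻¹⁰ F.
C = (1/C₁ + 1/C₂)⁻¹ = 6.87×10⁻¹² F.

6.87 pF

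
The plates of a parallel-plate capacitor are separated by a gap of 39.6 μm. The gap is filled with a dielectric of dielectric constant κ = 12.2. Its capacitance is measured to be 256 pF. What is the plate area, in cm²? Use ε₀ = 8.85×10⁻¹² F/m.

A = Cd/(κε₀) = 2.56×10⁻¹⁰ × 3.96×10⁻⁵ / (12.2 × 8.85×10⁻¹²) = 9.39×10⁻⁵ m².

A ≈ 0.939 cm²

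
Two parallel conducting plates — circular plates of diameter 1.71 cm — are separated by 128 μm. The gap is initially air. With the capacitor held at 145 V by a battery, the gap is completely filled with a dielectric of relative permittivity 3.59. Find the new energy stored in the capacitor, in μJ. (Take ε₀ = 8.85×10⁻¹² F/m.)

A = π(1.71/2 cm)² = 2.30×10⁻⁴ m².
Initially C₁ = ε₀A/d = 8.85×10⁻¹² × 2.30×10⁻⁴ / 1.28×10⁻⁴ = 1.59×10⁻¹¹ F.
U₁ = 1.67×10⁻⁷ J.
Battery connected ⇒ V is held fixed. C₂ = 3.59 C₁ and U = ½CV², so U₂/U₁ = C₂/C₁ = 3.59.
U₂ = 3.59 × 1.67×10⁻⁷ = 5.99×10⁻⁷ J.

U ≈ 0.599 μJ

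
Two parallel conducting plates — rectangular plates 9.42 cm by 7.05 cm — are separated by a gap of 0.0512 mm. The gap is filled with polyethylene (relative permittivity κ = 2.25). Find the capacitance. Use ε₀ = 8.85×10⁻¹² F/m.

2.58 nF

A = 9.42 × 7.05 cm² = 6.64×10⁻³ m².
C = κε₀A/d = 2.25 × 8.85×10⁻¹² × 6.64×10⁻³ / 5.12×10⁻⁵ = 2.58×10⁻⁹ F.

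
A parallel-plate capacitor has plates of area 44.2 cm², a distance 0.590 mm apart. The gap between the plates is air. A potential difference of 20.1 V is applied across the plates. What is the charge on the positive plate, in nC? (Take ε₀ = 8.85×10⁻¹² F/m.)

A = 44.2 cm² = 4.42×10⁻³ m².
C = ε₀A/d = 8.85×10⁻¹² × 4.42×10⁻³ / 5.90×10⁻⁴ = 6.63×10⁻¹¹ F.
Q = CV = 6.63×10⁻¹¹ × 20.1 = 1.33×10⁻⁹ C.

Q ≈ 1.33 nC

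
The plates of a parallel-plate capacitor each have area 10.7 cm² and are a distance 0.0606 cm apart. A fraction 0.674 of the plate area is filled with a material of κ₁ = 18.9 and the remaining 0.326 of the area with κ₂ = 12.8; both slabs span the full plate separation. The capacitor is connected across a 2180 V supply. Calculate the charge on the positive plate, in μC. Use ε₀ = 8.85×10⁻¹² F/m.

Q ≈ 0.576 μC

A = 10.7 cm² = 1.07×10⁻³ m².
Side-by-side slabs ⇒ two capacitors in parallel, each spanning the full gap.
C₁ = κ₁ε₀A₁/d = 18.9 × 8.85×10⁻¹² × 7.21×10⁻⁴ / 6.06×10⁻⁴ = 1.99×10⁻¹⁰ F.
C₂ = κ₂ε₀A₂/d = 12.8 × 8.85×10⁻¹² × 3.49×10⁻⁴ / 6.06×10⁻⁴ = 6.52×10⁻¹¹ F.
C = C₁ + C₂ = 2.64×10⁻¹⁰ F.
Q = CV = 2.64×10⁻¹⁰ × 2180 = 5.76×10⁻⁷ C.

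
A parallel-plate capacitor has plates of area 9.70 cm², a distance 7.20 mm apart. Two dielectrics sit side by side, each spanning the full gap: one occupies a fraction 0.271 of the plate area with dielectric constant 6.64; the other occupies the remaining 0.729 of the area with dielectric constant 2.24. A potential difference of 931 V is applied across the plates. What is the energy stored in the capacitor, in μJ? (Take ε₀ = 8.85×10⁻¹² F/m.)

A = 9.70 cm² = 9.70×10⁻⁴ m².
Side-by-side slabs ⇒ two capacitors in parallel, each spanning the full gap.
C₁ = κ₁ε₀A₁/d = 6.64 × 8.85×10⁻¹² × 2.63×10⁻⁴ / 7.20×10⁻³ = 2.15×10⁻¹² F.
C₂ = κ₂ε₀A₂/d = 2.24 × 8.85×10⁻¹² × 7.07×10⁻⁴ / 7.20×10⁻³ = 1.95×10⁻¹² F.
C = C₁ + C₂ = 4.09×10⁻¹² F.
U = ½CV² = ½ × 4.09×10⁻¹² × (931)² = 1.77×10⁻⁶ J.

1.77 μJ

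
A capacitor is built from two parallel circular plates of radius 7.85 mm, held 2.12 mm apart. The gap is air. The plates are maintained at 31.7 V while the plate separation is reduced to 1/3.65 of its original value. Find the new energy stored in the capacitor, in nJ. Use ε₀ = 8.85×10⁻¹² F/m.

U ≈ 1.48 nJ

A = π(7.85 mm)² = 1.94×10⁻⁴ m².
Initially C₁ = ε₀A/d = 8.85×10⁻¹² × 1.94×10⁻⁴ / 2.12×10⁻³ = 8.08×10⁻¹³ F.
U₁ = 4.06×10⁻¹⁰ J.
Battery connected ⇒ V is held fixed. C₂ = 3.65 C₁ and U = ½CV², so U₂/U₁ = C₂/C₁ = 3.65.
U₂ = 3.65 × 4.06×10⁻¹⁰ = 1.48×10⁻⁹ J.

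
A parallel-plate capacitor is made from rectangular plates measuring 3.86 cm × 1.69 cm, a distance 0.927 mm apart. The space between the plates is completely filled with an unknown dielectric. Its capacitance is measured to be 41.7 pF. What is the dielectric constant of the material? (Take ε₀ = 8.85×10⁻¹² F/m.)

A = 3.86 × 1.69 cm² = 6.52×10⁻⁴ m².
κ = Cd/(ε₀A) = 4.17×10⁻¹¹ × 9.27×10⁻⁴ / (8.85×10⁻¹² × 6.52×10⁻⁴) = 6.70.

κ ≈ 6.70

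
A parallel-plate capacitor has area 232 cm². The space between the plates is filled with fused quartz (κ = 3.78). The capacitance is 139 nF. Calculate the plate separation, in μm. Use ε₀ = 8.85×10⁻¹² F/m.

A = 232 cm² = 2.32×10⁻² m².
d = κε₀A/C = 3.78 × 8.85×10⁻¹² × 2.32×10⁻² / 1.39×10⁻⁷ = 5.58×10⁻⁶ m.

d ≈ 5.58 μm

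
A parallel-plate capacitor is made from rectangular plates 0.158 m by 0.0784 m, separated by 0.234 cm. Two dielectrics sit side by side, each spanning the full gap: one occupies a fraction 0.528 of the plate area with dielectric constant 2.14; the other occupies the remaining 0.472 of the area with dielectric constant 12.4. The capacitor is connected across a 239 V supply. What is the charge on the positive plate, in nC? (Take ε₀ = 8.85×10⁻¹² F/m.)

Q ≈ 78.2 nC

A = 0.158 × 0.0784 m² = 1.24×10⁻² m².
Side-by-side slabs ⇒ two capacitors in parallel, each spanning the full gap.
C₁ = κ₁ε₀A₁/d = 2.14 × 8.85×10⁻¹² × 6.54×10⁻³ / 2.34×10⁻³ = 5.29×10⁻¹¹ F.
C₂ = κ₂ε₀A₂/d = 12.4 × 8.85×10⁻¹² × 5.85×10⁻³ / 2.34×10⁻³ = 2.74×10⁻¹⁰ F.
C = C₁ + C₂ = 3.27×10⁻¹⁰ F.
Q = CV = 3.27×10⁻¹⁰ × 239 = 7.82×10⁻⁸ C.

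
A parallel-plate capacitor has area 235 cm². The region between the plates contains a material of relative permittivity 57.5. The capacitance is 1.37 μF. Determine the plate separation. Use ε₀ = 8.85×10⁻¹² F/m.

d ≈ 8.73 μm

A = 235 cm² = 2.35×10⁻² m².
d = κε₀A/C = 57.5 × 8.85×10⁻¹² × 2.35×10⁻² / 1.37×10⁻⁶ = 8.73×10⁻⁶ m.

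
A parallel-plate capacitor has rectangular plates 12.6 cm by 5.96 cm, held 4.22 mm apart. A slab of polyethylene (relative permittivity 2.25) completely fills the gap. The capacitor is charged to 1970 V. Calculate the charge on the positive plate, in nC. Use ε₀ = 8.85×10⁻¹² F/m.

A = 12.6 × 5.96 cm² = 7.51×10⁻³ m².
C = κε₀A/d = 2.25 × 8.85×10⁻¹² × 7.51×10⁻³ / 4.22×10⁻³ = 3.54×10⁻¹¹ F.
Q = CV = 3.54×10⁻¹¹ × 1970 = 6.98×10⁻⁸ C.

Q ≈ 69.8 nC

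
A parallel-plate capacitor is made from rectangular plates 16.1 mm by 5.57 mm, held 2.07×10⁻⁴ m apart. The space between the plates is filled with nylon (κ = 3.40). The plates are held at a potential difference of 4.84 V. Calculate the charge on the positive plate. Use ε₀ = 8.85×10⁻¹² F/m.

63.1 pC

A = 16.1 × 5.57 mm² = 8.97×10⁻⁵ m².
C = κε₀A/d = 3.40 × 8.85×10⁻¹² × 8.97×10⁻⁵ / 2.07×10⁻⁴ = 1.30×10⁻¹¹ F.
Q = CV = 1.30×10⁻¹¹ × 4.84 = 6.31×10⁻¹¹ C.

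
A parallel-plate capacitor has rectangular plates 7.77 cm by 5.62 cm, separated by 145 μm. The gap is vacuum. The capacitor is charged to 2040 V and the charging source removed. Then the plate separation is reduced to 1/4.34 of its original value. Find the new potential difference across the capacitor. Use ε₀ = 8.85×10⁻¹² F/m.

470 V

A = 7.77 × 5.62 cm² = 4.37×10⁻³ m².
Initially C₁ = ε₀A/d = 8.85×10⁻¹² × 4.37×10⁻³ / 1.45×10⁻⁴ = 2.67×10⁻¹⁰ F.
V₁ = 2.04×10³ V.
Isolated ⇒ Q is held fixed. C₂ = 4.34 C₁ and V = Q/C, so V₂/V₁ = C₁/C₂ = 0.230.
V₂ = 0.230 × 2.04×10³ = 4.70×10² V.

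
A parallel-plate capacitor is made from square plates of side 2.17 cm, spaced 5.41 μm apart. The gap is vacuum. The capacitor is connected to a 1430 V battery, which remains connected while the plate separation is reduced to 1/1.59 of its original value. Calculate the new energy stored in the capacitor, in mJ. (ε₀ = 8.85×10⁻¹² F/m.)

A = (2.17 cm)² = 4.71×10⁻⁴ m².
Initially C₁ = ε₀A/d = 8.85×10⁻¹² × 4.71×10⁻⁴ / 5.41×10⁻⁶ = 7.70×10⁻¹⁰ F.
U₁ = 7.88×10⁻⁴ J.
Battery connected ⇒ V is held fixed. C₂ = 1.59 C₁ and U = ½CV², so U₂/U₁ = C₂/C₁ = 1.59.
U₂ = 1.59 × 7.88×10⁻⁴ = 1.25×10⁻³ J.

U ≈ 1.25 mJ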